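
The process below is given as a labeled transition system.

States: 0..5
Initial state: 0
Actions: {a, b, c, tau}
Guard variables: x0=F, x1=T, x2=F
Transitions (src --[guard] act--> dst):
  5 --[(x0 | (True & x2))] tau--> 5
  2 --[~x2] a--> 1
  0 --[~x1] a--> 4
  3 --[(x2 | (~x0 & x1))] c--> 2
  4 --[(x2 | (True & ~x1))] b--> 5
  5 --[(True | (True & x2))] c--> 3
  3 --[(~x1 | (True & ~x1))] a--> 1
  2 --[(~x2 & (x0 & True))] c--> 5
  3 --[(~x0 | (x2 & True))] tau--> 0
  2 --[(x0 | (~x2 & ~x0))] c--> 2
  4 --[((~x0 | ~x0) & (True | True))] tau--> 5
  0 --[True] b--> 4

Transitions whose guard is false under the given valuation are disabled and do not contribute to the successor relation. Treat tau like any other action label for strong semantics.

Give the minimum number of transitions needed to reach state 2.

Breadth-first toward 2:
  L0 = {0}
  L1 = {4}
  L2 = {5}
  L3 = {3}
  L4 = {2}
depth(2)=4, e.g. b·tau·c·c

Answer: 4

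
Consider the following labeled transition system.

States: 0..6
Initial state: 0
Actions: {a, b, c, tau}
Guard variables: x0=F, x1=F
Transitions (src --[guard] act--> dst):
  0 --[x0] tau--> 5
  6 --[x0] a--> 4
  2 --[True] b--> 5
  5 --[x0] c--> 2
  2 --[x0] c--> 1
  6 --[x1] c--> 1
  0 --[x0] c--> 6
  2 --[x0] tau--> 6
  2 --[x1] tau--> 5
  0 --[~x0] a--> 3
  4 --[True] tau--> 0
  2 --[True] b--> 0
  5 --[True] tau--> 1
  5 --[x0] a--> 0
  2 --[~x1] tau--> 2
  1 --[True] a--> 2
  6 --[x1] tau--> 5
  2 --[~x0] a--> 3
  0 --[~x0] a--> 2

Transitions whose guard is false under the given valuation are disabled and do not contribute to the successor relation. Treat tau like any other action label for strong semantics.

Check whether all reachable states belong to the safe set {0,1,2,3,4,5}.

Inv-set: {0,1,2,3,4,5}
Reachable = {0,1,2,3,5}
  0: safe
  1: safe
  2: safe
  3: safe
  5: safe

Answer: INVARIANT HOLDS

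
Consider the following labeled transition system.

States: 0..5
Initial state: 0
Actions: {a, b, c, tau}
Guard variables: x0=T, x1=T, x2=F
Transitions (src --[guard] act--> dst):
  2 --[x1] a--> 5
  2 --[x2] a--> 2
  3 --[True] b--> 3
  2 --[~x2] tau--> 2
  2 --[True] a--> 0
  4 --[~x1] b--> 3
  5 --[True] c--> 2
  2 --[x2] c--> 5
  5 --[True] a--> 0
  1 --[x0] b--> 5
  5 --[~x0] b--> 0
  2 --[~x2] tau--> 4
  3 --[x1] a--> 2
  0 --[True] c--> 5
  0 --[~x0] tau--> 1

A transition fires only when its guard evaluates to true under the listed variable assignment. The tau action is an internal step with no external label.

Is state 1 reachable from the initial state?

Answer: UNREACHABLE

Analysis:
After dropping false guards: 10 live edges.
Layer 0: {0}
Layer 1: {5}  cumulative {0,5}
Layer 2: {2}  cumulative {0,2,5}
Layer 3: {4}  cumulative {0,2,4,5}
Reach set: {0,2,4,5}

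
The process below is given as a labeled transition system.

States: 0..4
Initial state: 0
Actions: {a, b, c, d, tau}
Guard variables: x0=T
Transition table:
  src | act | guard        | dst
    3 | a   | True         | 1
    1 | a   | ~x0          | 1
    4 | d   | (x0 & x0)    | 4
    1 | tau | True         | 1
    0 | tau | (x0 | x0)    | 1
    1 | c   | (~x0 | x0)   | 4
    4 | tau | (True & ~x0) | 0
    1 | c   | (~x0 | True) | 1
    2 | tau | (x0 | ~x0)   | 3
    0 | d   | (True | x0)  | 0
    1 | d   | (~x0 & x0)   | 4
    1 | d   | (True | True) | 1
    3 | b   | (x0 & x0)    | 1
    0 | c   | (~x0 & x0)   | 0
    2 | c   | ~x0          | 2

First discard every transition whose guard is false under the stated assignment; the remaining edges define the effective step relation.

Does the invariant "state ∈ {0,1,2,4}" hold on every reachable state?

Inv-set: {0,1,2,4}
Reachable = {0,1,4}
  0: ok
  1: ok
  4: ok

Answer: INVARIANT HOLDS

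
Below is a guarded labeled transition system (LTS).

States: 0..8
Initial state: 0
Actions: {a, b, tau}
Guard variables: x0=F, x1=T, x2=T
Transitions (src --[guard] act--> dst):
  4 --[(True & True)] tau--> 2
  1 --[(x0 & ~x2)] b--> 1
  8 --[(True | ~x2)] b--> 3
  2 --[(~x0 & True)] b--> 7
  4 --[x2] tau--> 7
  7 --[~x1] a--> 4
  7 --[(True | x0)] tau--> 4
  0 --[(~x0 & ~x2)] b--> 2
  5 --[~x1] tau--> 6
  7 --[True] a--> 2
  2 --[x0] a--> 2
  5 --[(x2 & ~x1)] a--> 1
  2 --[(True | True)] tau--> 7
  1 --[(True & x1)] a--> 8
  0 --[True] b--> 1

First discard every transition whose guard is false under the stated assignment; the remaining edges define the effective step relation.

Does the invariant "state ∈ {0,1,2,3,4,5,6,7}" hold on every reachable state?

Safe = {0,1,2,3,4,5,6,7}
Reach set: {0,1,3,8}
  0: ok
  1: ok
  3: ok
  8: ✗ unsafe
witness against invariant: b·a → 8

Answer: INVARIANT VIOLATED at state 8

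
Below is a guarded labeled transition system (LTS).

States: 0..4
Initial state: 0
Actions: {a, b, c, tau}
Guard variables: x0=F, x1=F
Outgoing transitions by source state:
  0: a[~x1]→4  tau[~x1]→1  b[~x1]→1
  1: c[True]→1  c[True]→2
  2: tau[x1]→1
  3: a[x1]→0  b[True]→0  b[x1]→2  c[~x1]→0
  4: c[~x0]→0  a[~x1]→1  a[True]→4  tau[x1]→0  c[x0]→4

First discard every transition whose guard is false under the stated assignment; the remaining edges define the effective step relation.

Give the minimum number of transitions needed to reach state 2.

Answer: 2

Analysis:
Breadth-first toward 2:
  Layer 0: {0}
  Layer 1: {1,4}
  Layer 2: {2}
first hit 2 at d=2 via b·c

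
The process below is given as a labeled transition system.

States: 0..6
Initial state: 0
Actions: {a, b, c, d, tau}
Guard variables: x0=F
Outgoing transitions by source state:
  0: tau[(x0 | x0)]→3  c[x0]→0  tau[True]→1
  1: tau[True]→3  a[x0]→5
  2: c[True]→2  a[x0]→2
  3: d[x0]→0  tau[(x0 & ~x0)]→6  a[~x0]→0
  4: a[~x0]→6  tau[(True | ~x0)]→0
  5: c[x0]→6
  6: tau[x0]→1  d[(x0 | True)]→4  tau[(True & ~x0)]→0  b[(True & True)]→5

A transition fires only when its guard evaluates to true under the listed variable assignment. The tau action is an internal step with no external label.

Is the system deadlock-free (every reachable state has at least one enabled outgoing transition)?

Answer: DEADLOCK-FREE

Working:
Reach set: {0,1,3}
  0: tau→1  [deg 1]
  1: tau→3  [deg 1]
  3: a→0  [deg 1]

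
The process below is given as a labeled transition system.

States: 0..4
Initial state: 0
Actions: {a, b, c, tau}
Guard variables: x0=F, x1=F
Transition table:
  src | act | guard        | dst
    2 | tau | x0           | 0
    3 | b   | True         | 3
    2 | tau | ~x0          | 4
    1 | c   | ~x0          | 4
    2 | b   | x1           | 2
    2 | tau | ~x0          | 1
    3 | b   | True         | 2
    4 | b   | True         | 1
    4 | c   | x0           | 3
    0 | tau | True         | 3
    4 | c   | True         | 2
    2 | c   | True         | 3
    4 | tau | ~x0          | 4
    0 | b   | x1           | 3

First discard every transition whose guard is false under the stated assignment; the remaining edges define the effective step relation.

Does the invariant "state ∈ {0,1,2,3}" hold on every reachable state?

Answer: INVARIANT VIOLATED at state 4

Trace:
Allowed set {0,1,2,3}
R = {0,1,2,3,4}
  0: ✓
  1: ✓
  2: ✓
  3: ✓
  4: outside
witness against invariant: tau·b·tau → 4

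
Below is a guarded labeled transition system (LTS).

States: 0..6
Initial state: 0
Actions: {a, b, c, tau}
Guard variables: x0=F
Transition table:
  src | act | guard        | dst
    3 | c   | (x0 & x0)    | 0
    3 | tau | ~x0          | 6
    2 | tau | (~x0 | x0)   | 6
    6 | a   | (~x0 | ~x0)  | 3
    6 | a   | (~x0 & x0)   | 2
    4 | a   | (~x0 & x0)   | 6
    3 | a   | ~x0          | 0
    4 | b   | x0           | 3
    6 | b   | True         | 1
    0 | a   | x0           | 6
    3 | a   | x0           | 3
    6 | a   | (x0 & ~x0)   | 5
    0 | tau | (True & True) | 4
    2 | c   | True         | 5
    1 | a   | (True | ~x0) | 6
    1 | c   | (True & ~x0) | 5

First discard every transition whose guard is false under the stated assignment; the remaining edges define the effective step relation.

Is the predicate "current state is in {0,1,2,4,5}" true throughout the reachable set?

Allowed set {0,1,2,4,5}
R = {0,4}
  0: ✓
  4: ✓

Answer: INVARIANT HOLDS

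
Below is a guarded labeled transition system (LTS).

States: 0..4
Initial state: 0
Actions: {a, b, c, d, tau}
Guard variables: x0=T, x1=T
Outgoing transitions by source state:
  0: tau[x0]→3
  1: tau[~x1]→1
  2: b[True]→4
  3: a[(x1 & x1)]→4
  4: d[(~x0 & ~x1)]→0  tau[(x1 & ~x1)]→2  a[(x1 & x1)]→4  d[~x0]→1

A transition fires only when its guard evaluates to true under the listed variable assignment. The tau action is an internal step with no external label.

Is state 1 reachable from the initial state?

4 transition(s) survive guard evaluation.
L0 = {0}
L1 = {3}  cumulative {0,3}
L2 = {4}  cumulative {0,3,4}
R = {0,3,4}

Answer: UNREACHABLE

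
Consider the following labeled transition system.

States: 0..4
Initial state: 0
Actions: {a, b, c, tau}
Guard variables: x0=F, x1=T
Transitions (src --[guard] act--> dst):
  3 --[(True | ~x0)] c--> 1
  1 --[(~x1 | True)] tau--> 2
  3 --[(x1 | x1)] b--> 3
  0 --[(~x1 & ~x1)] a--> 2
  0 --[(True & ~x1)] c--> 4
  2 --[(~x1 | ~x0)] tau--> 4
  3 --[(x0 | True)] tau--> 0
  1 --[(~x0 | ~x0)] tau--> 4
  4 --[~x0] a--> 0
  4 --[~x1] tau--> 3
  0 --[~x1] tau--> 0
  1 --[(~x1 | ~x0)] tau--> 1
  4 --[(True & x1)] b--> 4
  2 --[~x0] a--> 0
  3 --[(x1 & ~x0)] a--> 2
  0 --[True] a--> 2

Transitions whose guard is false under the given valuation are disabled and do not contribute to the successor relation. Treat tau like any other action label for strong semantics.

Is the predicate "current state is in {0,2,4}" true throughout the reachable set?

Answer: INVARIANT HOLDS

Trace:
Safe = {0,2,4}
Reachable = {0,2,4}
  0: ok
  2: ok
  4: ok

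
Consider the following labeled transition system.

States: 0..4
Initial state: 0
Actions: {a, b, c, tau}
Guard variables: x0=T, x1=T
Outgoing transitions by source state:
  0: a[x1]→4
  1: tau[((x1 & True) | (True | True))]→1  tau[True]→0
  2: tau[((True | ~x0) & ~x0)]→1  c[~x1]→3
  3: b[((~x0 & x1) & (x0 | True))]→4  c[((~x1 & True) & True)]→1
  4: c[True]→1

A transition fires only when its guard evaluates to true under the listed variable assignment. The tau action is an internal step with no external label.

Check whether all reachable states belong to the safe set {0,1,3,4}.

Inv-set: {0,1,3,4}
Reach set: {0,1,4}
  0: ok
  1: ok
  4: ok

Answer: INVARIANT HOLDS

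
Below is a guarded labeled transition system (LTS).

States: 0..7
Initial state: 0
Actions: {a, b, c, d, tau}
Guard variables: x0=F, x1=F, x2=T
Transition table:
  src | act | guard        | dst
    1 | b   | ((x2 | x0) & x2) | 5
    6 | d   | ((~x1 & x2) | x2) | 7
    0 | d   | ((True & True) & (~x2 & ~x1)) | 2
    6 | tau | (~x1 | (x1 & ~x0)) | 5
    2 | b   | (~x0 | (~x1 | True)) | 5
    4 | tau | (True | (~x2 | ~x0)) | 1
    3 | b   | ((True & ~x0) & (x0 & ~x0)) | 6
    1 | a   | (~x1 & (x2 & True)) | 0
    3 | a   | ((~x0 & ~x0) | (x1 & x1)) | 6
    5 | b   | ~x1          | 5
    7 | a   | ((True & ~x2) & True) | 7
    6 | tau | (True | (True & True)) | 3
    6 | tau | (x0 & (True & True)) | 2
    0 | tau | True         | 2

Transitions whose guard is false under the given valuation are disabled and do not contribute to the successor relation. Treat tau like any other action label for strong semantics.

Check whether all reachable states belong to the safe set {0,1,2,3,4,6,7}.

Answer: INVARIANT VIOLATED at state 5

Trace:
Safe = {0,1,2,3,4,6,7}
Reachable = {0,2,5}
  0: ok
  2: ok
  5: outside
witness against invariant: tau·b → 5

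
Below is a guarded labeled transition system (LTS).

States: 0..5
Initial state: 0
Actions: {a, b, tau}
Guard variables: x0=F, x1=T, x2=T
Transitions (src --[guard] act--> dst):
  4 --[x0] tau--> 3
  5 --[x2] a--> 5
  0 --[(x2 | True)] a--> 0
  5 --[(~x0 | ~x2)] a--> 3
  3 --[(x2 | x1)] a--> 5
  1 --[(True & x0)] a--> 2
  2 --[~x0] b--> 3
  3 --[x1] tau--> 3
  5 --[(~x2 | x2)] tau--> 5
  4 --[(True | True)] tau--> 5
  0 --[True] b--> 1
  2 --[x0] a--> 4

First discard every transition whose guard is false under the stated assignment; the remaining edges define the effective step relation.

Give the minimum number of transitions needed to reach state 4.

Answer: UNREACHABLE

Working:
Breadth-first toward 4:
  depth 0: {0}
  depth 1: {1}
4 never appears.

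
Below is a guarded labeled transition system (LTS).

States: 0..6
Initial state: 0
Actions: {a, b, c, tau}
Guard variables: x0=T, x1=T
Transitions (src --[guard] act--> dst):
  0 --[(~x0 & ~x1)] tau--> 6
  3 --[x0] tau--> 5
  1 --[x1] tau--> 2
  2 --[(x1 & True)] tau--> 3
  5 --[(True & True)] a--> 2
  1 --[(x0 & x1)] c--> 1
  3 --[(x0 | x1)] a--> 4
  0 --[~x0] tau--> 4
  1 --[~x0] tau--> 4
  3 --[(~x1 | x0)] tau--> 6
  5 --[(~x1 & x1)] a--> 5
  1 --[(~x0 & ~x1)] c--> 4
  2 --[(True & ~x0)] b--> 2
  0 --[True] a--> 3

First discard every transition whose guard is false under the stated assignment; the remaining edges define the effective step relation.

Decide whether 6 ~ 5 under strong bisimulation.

Refine partition for ~:
  π0 = {{0,1,2,3,4,5,6}}
  π1 = {{0,5},{1},{2},{3},{4,6}}
  π2 = {{0},{1},{2},{3},{4,6},{5}}
Fixed point at round 3; 6 class(es).
class of 6: {4,6}; class of 5: {5}

Answer: NOT BISIMILAR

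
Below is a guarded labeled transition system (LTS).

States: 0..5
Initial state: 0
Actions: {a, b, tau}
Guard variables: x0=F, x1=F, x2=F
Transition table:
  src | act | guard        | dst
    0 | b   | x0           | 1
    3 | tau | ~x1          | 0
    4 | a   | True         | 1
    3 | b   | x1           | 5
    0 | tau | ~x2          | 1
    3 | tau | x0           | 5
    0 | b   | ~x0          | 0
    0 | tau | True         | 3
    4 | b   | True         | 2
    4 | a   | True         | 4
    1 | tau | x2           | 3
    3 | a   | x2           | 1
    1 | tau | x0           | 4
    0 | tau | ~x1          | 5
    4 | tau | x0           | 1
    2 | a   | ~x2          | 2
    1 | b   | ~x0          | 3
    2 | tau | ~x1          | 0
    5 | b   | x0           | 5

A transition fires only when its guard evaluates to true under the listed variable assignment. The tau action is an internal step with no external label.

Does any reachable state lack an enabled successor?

Answer: DEADLOCK at state 5

Working:
Reach set: {0,1,3,5}
  0: b→0  tau→1  tau→3  tau→5  [deg 4]
  1: b→3  [deg 1]
  3: tau→0  [deg 1]
  5: ∅  [no exit]
witness 5: tau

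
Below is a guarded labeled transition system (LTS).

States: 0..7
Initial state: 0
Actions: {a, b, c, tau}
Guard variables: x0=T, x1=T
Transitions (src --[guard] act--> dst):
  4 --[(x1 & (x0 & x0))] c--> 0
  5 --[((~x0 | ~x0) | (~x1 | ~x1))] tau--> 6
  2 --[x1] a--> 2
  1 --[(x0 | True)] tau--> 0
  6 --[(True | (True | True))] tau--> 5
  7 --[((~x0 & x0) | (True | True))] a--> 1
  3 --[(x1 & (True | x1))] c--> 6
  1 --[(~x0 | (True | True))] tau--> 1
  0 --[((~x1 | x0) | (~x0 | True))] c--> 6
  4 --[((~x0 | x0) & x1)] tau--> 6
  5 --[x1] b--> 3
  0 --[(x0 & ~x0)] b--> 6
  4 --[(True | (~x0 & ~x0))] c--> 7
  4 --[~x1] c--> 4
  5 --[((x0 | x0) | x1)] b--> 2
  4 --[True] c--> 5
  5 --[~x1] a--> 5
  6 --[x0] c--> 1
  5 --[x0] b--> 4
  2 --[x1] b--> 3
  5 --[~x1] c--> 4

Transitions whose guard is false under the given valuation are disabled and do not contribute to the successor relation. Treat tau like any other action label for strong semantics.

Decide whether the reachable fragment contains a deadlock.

Reachable = {0,1,2,3,4,5,6,7}
  0: c→6  [deg 1]
  1: tau→0  tau→1  [deg 2]
  2: a→2  b→3  [deg 2]
  3: c→6  [deg 1]
  4: c→0  c→5  c→7  tau→6  [deg 4]
  5: b→2  b→3  b→4  [deg 3]
  6: c→1  tau→5  [deg 2]
  7: a→1  [deg 1]

Answer: DEADLOCK-FREE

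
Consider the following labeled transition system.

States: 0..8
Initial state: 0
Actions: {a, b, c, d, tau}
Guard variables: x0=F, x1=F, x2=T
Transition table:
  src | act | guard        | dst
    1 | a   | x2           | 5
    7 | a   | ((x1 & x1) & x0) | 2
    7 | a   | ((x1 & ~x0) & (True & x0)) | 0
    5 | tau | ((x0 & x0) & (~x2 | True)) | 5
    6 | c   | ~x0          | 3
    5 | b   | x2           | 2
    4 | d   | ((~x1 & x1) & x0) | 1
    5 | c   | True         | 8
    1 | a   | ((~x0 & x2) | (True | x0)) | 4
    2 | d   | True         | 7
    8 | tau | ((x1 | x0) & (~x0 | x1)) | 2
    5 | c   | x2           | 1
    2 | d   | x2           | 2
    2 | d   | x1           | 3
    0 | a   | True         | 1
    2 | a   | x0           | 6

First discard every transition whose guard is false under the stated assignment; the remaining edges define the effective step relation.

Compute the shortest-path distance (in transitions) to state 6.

Answer: UNREACHABLE

Working:
BFS to 6:
  Layer 0: {0}
  Layer 1: {1}
  Layer 2: {4,5}
  Layer 3: {2,8}
  Layer 4: {7}
6 never appears.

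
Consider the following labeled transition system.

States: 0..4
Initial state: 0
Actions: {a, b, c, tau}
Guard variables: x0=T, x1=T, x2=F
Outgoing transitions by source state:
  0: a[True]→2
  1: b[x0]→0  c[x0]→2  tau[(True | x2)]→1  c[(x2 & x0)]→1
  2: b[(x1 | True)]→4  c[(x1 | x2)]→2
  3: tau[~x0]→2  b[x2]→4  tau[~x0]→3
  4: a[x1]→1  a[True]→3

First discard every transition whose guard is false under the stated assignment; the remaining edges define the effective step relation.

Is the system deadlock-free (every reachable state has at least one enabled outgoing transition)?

Reach set: {0,1,2,3,4}
  0: a→2  [1 out]
  1: b→0  c→2  tau→1  [3 out]
  2: b→4  c→2  [2 out]
  3: ∅  [no exit]
  4: a→1  a→3  [2 out]
trace reaching 3: a·b·a

Answer: DEADLOCK at state 3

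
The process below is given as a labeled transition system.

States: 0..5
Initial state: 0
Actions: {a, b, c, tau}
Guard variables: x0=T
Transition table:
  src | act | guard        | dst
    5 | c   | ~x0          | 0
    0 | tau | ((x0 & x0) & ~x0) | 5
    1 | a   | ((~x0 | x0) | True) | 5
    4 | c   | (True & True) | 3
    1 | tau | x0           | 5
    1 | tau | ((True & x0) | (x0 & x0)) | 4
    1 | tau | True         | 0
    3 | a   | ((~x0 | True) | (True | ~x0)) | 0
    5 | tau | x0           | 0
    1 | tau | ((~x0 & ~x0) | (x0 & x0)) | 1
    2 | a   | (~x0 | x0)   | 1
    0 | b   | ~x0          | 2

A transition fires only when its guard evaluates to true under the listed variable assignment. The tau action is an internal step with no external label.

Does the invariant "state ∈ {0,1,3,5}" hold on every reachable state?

Answer: INVARIANT HOLDS

Analysis:
Inv-set: {0,1,3,5}
Reachable = {0}
  0: safe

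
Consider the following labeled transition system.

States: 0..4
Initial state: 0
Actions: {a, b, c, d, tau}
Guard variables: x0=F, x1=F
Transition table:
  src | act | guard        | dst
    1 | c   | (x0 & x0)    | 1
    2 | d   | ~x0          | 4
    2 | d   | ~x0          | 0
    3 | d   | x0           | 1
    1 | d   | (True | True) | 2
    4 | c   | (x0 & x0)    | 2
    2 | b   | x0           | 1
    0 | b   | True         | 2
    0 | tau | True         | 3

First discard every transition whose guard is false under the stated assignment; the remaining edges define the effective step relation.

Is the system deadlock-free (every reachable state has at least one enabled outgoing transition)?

Answer: DEADLOCK at state 3

Working:
Reachable = {0,2,3,4}
  0: b→2  tau→3  [2 exit(s)]
  2: d→0  d→4  [2 exit(s)]
  3: ∅  [no exit]
  4: ∅  [no exit]
witness 3: tau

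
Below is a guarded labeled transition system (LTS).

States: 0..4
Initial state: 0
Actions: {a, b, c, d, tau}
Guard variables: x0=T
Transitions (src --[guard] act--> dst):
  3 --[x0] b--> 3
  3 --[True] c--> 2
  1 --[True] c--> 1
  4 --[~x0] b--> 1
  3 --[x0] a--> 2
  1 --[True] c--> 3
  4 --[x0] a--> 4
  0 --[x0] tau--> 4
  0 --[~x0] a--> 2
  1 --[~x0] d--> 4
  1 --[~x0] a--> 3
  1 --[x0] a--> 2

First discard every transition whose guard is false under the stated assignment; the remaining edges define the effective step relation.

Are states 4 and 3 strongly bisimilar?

Compute ~ classes (split until stable):
  round 0: {{0,1,2,3,4}}
  round 1: {{0},{1},{2},{3},{4}}
Fixed point at round 2; 5 class(es).
4∈{4}, 3∈{3}

Answer: NOT BISIMILAR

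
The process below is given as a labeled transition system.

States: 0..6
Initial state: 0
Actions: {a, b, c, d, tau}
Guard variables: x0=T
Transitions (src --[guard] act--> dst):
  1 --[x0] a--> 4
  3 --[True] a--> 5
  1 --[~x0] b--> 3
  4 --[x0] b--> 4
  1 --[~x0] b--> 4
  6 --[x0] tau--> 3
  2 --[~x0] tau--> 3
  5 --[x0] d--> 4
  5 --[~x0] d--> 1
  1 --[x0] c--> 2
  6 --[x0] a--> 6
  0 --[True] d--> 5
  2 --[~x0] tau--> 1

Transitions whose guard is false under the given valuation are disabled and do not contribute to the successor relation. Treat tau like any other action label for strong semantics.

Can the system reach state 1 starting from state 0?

Guard filter leaves 8 enabled edge(s).
Layer 0: {0}
Layer 1: {5}  cumulative {0,5}
Layer 2: {4}  cumulative {0,4,5}
Reachable = {0,4,5}

Answer: UNREACHABLE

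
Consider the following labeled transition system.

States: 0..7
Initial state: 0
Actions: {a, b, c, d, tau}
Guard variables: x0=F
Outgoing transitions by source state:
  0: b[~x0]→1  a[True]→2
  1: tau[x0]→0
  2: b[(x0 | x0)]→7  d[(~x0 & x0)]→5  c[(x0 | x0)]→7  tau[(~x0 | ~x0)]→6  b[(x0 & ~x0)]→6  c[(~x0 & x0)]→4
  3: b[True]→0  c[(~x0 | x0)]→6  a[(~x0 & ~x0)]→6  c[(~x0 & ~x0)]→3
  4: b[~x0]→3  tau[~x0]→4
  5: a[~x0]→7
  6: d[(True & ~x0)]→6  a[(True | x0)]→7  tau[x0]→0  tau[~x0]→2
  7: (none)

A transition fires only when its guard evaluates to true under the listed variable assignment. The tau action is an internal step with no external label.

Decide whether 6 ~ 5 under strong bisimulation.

Refine partition for ~:
  P[0] = {{0,1,2,3,4,5,6,7}}
  P[1] = {{0},{1,7},{2},{3},{4},{5},{6}}
Fixed point at round 2; 7 class(es).
class of 6: {6}; class of 5: {5}

Answer: NOT BISIMILAR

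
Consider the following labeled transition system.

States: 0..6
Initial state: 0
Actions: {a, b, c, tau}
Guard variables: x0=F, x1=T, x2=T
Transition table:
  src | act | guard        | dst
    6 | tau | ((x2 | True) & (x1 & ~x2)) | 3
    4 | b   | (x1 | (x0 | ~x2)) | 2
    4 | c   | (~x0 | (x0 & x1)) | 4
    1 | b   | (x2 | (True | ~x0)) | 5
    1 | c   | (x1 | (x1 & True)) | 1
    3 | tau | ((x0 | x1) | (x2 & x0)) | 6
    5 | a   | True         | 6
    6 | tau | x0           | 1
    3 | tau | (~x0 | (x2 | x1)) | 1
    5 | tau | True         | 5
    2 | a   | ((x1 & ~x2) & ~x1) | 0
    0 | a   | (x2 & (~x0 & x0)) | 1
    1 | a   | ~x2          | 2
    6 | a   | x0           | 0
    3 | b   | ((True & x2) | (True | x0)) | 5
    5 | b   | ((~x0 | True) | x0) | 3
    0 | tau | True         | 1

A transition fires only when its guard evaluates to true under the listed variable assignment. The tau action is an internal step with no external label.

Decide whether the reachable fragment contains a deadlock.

Answer: DEADLOCK at state 6

Trace:
Reach set: {0,1,3,5,6}
  0: tau→1  [1 out]
  1: b→5  c→1  [2 out]
  3: b→5  tau→1  tau→6  [3 out]
  5: a→6  b→3  tau→5  [3 out]
  6: ∅  [STUCK]
trace reaching 6: tau·b·a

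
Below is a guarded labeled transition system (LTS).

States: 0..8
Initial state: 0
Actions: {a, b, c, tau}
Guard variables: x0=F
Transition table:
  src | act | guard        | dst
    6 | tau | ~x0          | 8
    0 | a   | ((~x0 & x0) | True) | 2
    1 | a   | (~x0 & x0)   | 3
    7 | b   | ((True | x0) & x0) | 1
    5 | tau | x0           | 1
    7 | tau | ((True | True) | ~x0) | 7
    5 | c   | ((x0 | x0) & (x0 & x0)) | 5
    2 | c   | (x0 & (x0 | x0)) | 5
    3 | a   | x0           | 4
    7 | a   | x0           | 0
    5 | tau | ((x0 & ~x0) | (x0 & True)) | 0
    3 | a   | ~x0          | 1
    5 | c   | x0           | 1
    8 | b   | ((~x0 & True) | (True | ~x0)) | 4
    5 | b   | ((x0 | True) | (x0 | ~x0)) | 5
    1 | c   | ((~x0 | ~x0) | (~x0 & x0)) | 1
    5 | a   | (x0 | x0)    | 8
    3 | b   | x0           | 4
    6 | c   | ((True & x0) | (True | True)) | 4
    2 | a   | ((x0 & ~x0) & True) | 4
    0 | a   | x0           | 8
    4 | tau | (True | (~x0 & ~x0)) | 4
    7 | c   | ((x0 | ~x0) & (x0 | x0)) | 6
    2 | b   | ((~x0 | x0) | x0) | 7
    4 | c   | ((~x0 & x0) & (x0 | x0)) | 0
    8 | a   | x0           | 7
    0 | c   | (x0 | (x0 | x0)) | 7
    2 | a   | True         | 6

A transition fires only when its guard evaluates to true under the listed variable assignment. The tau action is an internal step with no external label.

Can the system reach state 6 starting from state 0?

11 transition(s) survive guard evaluation.
depth 0: {0}
depth 1: {2}  total {0,2}
depth 2: {6,7}  total {0,2,6,7}
depth 3: {4,8}  total {0,2,4,6,7,8}
Reach set: {0,2,4,6,7,8}
witness 6: a·a

Answer: REACHABLE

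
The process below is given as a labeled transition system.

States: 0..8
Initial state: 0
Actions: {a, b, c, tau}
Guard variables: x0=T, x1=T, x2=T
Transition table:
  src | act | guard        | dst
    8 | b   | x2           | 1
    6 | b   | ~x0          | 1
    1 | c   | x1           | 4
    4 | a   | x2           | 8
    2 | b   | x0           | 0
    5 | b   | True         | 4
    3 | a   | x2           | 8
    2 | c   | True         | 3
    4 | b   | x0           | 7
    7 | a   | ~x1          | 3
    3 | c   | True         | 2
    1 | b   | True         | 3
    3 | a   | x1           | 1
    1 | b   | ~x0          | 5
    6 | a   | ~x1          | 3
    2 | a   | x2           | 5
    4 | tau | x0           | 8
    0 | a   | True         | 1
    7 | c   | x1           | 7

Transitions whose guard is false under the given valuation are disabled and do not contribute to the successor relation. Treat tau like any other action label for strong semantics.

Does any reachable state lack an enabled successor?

Answer: DEADLOCK-FREE

Trace:
Reachable = {0,1,2,3,4,5,7,8}
  0: a→1  [1 out]
  1: b→3  c→4  [2 out]
  2: a→5  b→0  c→3  [3 out]
  3: a→1  a→8  c→2  [3 out]
  4: a→8  b→7  tau→8  [3 out]
  5: b→4  [1 out]
  7: c→7  [1 out]
  8: b→1  [1 out]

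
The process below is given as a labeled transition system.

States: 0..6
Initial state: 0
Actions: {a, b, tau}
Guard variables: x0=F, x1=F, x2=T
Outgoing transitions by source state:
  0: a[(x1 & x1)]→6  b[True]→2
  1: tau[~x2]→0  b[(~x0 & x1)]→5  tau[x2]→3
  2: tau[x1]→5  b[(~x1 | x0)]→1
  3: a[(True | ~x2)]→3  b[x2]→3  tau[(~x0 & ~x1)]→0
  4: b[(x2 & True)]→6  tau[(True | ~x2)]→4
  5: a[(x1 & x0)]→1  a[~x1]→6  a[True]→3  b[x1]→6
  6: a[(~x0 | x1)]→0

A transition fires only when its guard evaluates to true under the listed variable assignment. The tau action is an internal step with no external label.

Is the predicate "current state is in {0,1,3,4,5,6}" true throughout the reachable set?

Answer: INVARIANT VIOLATED at state 2

Analysis:
Safe = {0,1,3,4,5,6}
Reachable = {0,1,2,3}
  0: safe
  1: safe
  2: outside
  3: safe
counterexample path to 2: b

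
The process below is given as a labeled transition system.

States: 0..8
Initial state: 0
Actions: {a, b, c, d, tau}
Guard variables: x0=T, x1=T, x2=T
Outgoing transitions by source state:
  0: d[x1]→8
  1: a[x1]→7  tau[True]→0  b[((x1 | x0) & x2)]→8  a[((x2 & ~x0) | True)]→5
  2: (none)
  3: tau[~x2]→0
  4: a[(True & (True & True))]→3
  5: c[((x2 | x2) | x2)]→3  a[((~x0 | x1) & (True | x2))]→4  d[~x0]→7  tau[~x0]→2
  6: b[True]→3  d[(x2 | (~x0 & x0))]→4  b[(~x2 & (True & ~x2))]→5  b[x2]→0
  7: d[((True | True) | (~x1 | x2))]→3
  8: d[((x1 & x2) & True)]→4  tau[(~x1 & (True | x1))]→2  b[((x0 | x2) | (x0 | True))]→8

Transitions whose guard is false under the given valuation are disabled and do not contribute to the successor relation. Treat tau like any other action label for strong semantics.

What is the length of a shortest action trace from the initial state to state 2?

Layered search for 2:
  L0 = {0}
  L1 = {8}
  L2 = {4}
  L3 = {3}
2 never appears.

Answer: UNREACHABLE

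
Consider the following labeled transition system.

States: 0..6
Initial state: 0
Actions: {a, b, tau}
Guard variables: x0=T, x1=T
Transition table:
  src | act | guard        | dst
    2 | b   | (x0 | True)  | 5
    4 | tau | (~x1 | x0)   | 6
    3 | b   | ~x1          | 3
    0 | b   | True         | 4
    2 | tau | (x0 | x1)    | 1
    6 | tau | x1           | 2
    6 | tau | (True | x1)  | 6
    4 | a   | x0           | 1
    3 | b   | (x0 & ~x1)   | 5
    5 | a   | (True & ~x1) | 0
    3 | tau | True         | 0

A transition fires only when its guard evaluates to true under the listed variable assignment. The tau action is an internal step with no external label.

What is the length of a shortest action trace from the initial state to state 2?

Answer: 3

Analysis:
Breadth-first toward 2:
  depth 0: {0}
  depth 1: {4}
  depth 2: {1,6}
  depth 3: {2}
first hit 2 at d=3 via b·tau·tau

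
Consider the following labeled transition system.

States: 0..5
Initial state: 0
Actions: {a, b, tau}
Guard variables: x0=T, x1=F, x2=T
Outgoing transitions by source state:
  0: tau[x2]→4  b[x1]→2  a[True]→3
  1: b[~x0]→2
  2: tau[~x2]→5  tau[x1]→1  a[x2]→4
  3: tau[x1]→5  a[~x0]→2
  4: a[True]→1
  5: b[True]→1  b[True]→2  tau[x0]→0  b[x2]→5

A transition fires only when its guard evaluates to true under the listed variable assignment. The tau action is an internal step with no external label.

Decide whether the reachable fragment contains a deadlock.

Answer: DEADLOCK at state 1

Working:
Reach set: {0,1,3,4}
  0: a→3  tau→4  [2 out]
  1: ∅  [deadlock]
  3: ∅  [deadlock]
  4: a→1  [1 out]
Path to 1: tau·a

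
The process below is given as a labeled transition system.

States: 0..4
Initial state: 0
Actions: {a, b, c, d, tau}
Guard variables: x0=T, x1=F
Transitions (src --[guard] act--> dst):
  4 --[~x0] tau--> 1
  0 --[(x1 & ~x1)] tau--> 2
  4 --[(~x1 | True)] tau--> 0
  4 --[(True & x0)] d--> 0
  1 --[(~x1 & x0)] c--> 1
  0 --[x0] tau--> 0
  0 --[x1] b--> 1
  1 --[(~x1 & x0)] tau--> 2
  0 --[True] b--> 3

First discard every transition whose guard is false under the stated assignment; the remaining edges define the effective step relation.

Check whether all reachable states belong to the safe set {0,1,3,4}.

Inv-set: {0,1,3,4}
Reachable = {0,3}
  0: ok
  3: ok

Answer: INVARIANT HOLDS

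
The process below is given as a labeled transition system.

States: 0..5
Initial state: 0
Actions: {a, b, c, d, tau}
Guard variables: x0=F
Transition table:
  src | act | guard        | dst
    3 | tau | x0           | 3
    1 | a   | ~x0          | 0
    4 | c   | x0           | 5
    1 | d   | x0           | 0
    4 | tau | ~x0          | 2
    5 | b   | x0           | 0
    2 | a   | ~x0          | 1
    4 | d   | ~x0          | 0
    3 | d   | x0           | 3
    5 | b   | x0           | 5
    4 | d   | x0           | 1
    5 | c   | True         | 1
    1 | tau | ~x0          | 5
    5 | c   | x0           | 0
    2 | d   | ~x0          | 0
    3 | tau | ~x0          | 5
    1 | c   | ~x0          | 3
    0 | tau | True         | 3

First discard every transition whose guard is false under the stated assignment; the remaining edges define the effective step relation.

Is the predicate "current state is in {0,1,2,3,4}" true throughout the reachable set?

Inv-set: {0,1,2,3,4}
Reach set: {0,1,3,5}
  0: ✓
  1: ✓
  3: ✓
  5: ✗ unsafe
counterexample path to 5: tau·tau

Answer: INVARIANT VIOLATED at state 5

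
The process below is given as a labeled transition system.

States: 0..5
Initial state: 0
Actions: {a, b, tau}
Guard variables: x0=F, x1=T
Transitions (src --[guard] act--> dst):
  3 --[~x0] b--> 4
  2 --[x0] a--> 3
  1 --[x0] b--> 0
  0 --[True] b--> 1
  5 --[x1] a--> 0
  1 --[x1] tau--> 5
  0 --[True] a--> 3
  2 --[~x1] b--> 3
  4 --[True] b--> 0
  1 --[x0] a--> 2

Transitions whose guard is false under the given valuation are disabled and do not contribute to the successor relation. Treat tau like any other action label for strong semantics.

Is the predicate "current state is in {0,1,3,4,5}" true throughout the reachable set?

Allowed set {0,1,3,4,5}
Reachable = {0,1,3,4,5}
  0: safe
  1: safe
  3: safe
  4: safe
  5: safe

Answer: INVARIANT HOLDS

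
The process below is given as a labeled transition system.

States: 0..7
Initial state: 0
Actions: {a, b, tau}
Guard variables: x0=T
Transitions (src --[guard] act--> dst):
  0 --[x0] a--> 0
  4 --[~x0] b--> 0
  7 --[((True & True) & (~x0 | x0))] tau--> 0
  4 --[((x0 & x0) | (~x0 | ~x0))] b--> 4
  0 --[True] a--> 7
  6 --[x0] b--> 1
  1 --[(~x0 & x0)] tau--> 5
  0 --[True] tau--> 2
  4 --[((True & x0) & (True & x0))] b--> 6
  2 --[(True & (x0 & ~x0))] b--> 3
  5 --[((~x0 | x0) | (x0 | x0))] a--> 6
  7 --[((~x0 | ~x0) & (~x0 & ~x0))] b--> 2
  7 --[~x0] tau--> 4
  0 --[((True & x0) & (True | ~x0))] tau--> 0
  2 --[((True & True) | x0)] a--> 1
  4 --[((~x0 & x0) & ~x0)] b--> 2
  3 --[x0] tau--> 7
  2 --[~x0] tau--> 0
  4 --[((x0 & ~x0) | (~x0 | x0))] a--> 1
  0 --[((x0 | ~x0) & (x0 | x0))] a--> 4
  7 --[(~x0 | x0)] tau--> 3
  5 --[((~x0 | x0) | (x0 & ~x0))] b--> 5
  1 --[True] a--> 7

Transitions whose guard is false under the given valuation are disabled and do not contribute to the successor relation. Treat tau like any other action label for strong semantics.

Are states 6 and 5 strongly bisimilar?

Answer: NOT BISIMILAR

Working:
Compute ~ classes (split until stable):
  round 0: {{0,1,2,3,4,5,6,7}}
  round 1: {{0},{1,2},{3,7},{4,5},{6}}
  round 2: {{0},{1},{2},{3},{4},{5},{6},{7}}
Fixed point at round 3; 8 class(es).
6∈{6}, 5∈{5}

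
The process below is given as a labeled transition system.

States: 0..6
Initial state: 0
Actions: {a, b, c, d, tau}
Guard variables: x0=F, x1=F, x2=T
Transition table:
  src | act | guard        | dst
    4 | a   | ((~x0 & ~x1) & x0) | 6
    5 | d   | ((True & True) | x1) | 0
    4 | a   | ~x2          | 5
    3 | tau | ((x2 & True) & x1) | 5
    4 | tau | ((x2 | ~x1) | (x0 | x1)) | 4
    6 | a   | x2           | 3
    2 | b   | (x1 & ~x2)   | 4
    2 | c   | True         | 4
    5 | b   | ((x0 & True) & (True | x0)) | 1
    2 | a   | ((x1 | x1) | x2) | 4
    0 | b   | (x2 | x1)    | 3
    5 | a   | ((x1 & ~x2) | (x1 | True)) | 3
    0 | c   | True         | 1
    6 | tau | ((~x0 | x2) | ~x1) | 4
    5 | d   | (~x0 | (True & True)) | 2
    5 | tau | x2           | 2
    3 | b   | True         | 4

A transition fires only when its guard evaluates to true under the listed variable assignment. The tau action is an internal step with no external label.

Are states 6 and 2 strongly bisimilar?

Answer: NOT BISIMILAR

Working:
Refine partition for ~:
  round 0: {{0,1,2,3,4,5,6}}
  round 1: {{0},{1},{2},{3},{4},{5},{6}}
stable after 2 split(s): 7 block(s)
[6]={6}  [2]={2}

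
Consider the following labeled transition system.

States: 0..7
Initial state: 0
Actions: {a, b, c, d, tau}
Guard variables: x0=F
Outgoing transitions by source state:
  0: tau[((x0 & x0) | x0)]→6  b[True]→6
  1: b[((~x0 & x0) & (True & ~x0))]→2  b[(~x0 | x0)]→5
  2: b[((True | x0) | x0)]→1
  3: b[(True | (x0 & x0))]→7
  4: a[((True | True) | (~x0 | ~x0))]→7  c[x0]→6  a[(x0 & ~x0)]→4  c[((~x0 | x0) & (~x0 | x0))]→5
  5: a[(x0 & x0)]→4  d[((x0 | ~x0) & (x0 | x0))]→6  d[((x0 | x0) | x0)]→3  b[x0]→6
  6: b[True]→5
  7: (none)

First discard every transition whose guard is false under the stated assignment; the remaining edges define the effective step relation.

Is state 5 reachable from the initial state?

After dropping false guards: 7 live edges.
depth 0: {0}
depth 1: {6}  cumulative {0,6}
depth 2: {5}  cumulative {0,5,6}
Reach set: {0,5,6}
Path to 5: b·b

Answer: REACHABLE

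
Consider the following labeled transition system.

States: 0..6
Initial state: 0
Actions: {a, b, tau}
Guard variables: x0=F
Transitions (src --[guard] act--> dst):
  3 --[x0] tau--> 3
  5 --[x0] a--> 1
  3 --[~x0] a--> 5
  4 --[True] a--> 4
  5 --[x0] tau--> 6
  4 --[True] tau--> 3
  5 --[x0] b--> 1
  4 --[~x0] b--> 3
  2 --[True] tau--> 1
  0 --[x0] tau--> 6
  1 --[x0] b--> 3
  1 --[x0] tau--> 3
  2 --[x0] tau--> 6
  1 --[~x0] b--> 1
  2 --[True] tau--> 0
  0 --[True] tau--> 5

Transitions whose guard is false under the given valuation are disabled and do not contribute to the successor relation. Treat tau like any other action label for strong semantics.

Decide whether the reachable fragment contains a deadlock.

Answer: DEADLOCK at state 5

Trace:
R = {0,5}
  0: tau→5  [1 out]
  5: ∅  [no exit]
witness 5: tau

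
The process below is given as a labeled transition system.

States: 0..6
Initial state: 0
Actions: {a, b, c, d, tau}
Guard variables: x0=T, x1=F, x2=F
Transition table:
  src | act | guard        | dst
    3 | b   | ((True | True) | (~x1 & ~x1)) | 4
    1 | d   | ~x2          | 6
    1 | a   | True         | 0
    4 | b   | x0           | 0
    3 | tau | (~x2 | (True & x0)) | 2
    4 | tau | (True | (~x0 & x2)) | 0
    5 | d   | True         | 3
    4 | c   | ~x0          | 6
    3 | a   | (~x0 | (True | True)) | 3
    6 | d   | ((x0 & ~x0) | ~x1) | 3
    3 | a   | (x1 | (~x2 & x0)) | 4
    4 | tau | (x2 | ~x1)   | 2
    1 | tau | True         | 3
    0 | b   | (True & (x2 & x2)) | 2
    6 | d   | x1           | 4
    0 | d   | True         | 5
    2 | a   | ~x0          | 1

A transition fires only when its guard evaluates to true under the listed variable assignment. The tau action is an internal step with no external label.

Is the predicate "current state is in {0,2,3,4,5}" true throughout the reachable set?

Safe = {0,2,3,4,5}
Reachable = {0,2,3,4,5}
  0: ok
  2: ok
  3: ok
  4: ok
  5: ok

Answer: INVARIANT HOLDS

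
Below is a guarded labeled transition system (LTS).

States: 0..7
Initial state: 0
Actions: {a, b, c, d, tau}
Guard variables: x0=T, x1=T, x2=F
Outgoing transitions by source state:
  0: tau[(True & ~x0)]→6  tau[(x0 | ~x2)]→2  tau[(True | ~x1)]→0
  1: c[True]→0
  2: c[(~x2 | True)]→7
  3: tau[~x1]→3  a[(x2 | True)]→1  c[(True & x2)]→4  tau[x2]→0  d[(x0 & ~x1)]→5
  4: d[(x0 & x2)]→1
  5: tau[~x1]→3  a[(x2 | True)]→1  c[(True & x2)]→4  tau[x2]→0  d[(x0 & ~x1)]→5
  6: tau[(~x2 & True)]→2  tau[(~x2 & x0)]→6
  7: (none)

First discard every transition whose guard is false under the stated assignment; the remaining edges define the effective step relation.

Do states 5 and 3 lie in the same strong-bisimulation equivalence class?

Answer: BISIMILAR

Working:
Bisimulation quotient by refinement:
  P[0] = {{0,1,2,3,4,5,6,7}}
  P[1] = {{0,6},{1,2},{3,5},{4,7}}
  P[2] = {{0,6},{1},{2},{3,5},{4,7}}
Fixed point at round 3; 5 class(es).
5∈{3,5}, 3∈{3,5}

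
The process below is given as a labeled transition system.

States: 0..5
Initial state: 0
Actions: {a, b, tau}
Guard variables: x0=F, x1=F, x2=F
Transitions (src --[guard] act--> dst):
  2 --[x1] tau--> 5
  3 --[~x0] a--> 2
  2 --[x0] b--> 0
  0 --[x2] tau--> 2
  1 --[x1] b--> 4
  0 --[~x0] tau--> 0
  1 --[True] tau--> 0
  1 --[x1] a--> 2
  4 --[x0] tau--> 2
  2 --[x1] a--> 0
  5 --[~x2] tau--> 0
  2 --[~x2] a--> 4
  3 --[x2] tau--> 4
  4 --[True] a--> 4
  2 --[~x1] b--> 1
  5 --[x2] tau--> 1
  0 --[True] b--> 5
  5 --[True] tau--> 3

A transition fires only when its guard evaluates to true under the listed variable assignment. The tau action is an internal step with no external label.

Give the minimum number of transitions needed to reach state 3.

Answer: 2

Working:
Breadth-first toward 3:
  Layer 0: {0}
  Layer 1: {5}
  Layer 2: {3}
3 enters at depth 2; path b·tau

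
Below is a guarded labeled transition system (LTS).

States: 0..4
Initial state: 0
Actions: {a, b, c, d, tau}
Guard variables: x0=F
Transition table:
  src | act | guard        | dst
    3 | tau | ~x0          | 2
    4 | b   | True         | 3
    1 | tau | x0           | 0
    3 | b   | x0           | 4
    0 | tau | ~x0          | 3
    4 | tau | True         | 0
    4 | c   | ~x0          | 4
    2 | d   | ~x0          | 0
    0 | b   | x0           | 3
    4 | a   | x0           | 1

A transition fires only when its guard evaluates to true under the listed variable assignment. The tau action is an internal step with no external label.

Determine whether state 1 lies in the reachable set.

After dropping false guards: 6 live edges.
Layer 0: {0}
Layer 1: {3}  cumulative {0,3}
Layer 2: {2}  cumulative {0,2,3}
Reachable = {0,2,3}

Answer: UNREACHABLE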